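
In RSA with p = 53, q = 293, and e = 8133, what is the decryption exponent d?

8013

φ(n) = (p−1)(q−1) = 52·292 = 15184.
Need d with 8133·d ≡ 1 (mod 15184). Apply the extended Euclidean algorithm:
15184 = 1*8133 + 7051
8133 = 1*7051 + 1082
7051 = 6*1082 + 559
1082 = 1*559 + 523
559 = 1*523 + 36
523 = 14*36 + 19
36 = 1*19 + 17
19 = 1*17 + 2
17 = 8*2 + 1
2 = 2*1 + 0
Back-substitute:
1 = 17 − 8·2
1 = −8·19 + 9·17
1 = 9·36 − 17·19
1 = −17·523 + 247·36
1 = 247·559 − 264·523
1 = −264·1082 + 511·559
1 = 511·7051 − 3330·1082
1 = −3330·8133 + 3841·7051
1 = 3841·15184 − 7171·8133
So 8133·(-7171) ≡ 1 (mod 15184), hence d ≡ -7171 ≡ 8013 (mod 15184).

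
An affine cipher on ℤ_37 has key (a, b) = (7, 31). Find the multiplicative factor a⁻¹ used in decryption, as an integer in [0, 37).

16

gcd(37, 7) by repeated division:
37 = 5×7 + 2
7 = 3×2 + 1
2 = 2×1 + 0
Since gcd(7, 37) = 1, back-substitute to write 1 as a combination:
1 = 7 − 3·2
1 = −3·37 + 16·7
So 7·16 ≡ 1 (mod 37).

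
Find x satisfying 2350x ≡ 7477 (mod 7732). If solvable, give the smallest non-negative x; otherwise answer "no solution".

gcd(2350, 7732):
7732 = 3*2350 + 682
2350 = 3*682 + 304
682 = 2*304 + 74
304 = 4*74 + 8
74 = 9*8 + 2
8 = 4*2 + 0
gcd = 2, but 2 ∤ 7477, so the congruence has no solution.

no solution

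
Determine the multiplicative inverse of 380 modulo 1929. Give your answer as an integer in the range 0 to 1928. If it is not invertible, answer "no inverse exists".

Apply the Euclidean algorithm to 1929 and 380:
1929 = 5*380 + 29
380 = 13*29 + 3
29 = 9*3 + 2
3 = 1*2 + 1
2 = 2*1 + 0
The gcd is 1. Working backward:
1 = 3 − 2
1 = −29 + 10·3
1 = 10·380 − 131·29
1 = −131·1929 + 665·380
So 380·665 ≡ 1 (mod 1929).

665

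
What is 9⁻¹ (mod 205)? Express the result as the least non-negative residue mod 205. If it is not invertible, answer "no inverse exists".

114

Apply the Euclidean algorithm to 205 and 9:
205 = 22*9 + 7
9 = 1*7 + 2
7 = 3*2 + 1
2 = 2*1 + 0
Since gcd(9, 205) = 1, back-substitute to write 1 as a combination:
1 = 7 − 3·2
1 = −3·9 + 4·7
1 = 4·205 − 91·9
So 9·(-91) ≡ 1 (mod 205), and -91 ≡ 114 (mod 205).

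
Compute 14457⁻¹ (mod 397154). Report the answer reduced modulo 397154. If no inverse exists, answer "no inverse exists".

243479

Extended Euclidean algorithm:
397154 = 27·14457 + 6815
14457 = 2·6815 + 827
6815 = 8·827 + 199
827 = 4·199 + 31
199 = 6·31 + 13
31 = 2·13 + 5
13 = 2·5 + 3
5 = 1·3 + 2
3 = 1·2 + 1
2 = 2·1 + 0
gcd = 1, so the inverse exists. Back-substitute:
1 = 3 − 2
1 = −5 + 2·3
1 = 2·13 − 5·5
1 = −5·31 + 12·13
1 = 12·199 − 77·31
1 = −77·827 + 320·199
1 = 320·6815 − 2637·827
1 = −2637·14457 + 5594·6815
1 = 5594·397154 − 153675·14457
Hence 14457⁻¹ ≡ -153675 ≡ 243479 (mod 397154).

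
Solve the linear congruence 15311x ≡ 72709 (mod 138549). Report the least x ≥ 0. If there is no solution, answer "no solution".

104240

First find gcd(15311, 138549):
138549 = 9×15311 + 750
15311 = 20×750 + 311
750 = 2×311 + 128
311 = 2×128 + 55
128 = 2×55 + 18
55 = 3×18 + 1
18 = 18×1 + 0
gcd = 1, so a unique solution mod 138549 exists.
Back-substitute for the Bézout coefficients:
1 = 55 − 3·18
1 = −3·128 + 7·55
1 = 7·311 − 17·128
1 = −17·750 + 41·311
1 = 41·15311 − 837·750
1 = −837·138549 + 7574·15311
So 15311·(7574) ≡ 1 (mod 138549), giving 15311⁻¹ ≡ 7574.
x ≡ 15311⁻¹·72709 ≡ 7574·72709 ≡ 104240 (mod 138549).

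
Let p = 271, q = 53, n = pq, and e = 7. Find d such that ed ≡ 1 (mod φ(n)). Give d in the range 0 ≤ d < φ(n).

φ(n) = (p−1)(q−1) = 270·52 = 14040.
Need d with 7·d ≡ 1 (mod 14040). Apply the extended Euclidean algorithm:
14040 = 2005*7 + 5
7 = 1*5 + 2
5 = 2*2 + 1
2 = 2*1 + 0
Back-substitute:
1 = 5 − 2·2
1 = −2·7 + 3·5
1 = 3·14040 − 6017·7
So 7·(-6017) ≡ 1 (mod 14040), hence d ≡ -6017 ≡ 8023 (mod 14040).

8023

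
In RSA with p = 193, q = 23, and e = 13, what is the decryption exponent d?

φ(n) = (p−1)(q−1) = 192·22 = 4224.
Need d with 13·d ≡ 1 (mod 4224). Apply the extended Euclidean algorithm:
4224 = 324*13 + 12
13 = 1*12 + 1
12 = 12*1 + 0
Back-substitute:
1 = 13 − 12
1 = −4224 + 325·13
So 13·325 ≡ 1 (mod 4224), hence d = 325.

325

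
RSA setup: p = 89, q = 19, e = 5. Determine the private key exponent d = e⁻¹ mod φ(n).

φ(n) = (p−1)(q−1) = 88·18 = 1584.
Need d with 5·d ≡ 1 (mod 1584). Apply the extended Euclidean algorithm:
1584 = 316*5 + 4
5 = 1*4 + 1
4 = 4*1 + 0
Back-substitute:
1 = 5 − 4
1 = −1584 + 317·5
So 5·317 ≡ 1 (mod 1584), hence d = 317.

317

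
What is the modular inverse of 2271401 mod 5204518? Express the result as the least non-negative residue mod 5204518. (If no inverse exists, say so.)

no inverse exists

Euclidean algorithm on 5204518, 2271401:
5204518 = 2*2271401 + 661716
2271401 = 3*661716 + 286253
661716 = 2*286253 + 89210
286253 = 3*89210 + 18623
89210 = 4*18623 + 14718
18623 = 1*14718 + 3905
14718 = 3*3905 + 3003
3905 = 1*3003 + 902
3003 = 3*902 + 297
902 = 3*297 + 11
297 = 27*11 + 0
Since gcd = 11 > 1, 2271401 is not a unit mod 5204518.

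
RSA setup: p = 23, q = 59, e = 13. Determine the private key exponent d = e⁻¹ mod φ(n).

φ(n) = (p−1)(q−1) = 22·58 = 1276.
Need d with 13·d ≡ 1 (mod 1276). Apply the extended Euclidean algorithm:
1276 = 98·13 + 2
13 = 6·2 + 1
2 = 2·1 + 0
Back-substitute:
1 = 13 − 6·2
1 = −6·1276 + 589·13
So 13·589 ≡ 1 (mod 1276), hence d = 589.

589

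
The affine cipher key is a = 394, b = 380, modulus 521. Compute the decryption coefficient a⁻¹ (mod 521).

361

Run Euclid on (521, 394):
521 = 1·394 + 127
394 = 3·127 + 13
127 = 9·13 + 10
13 = 1·10 + 3
10 = 3·3 + 1
3 = 3·1 + 0
gcd = 1, so the inverse exists. Back-substitute:
1 = 10 − 3·3
1 = −3·13 + 4·10
1 = 4·127 − 39·13
1 = −39·394 + 121·127
1 = 121·521 − 160·394
Thus 394·(-160) ≡ 1 (mod 521); reducing, -160 mod 521 = 361.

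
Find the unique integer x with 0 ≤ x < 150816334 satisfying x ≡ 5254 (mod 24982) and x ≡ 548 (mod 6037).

108726918

Write x = 5254 + 24982·k. Then 24982·k ≡ 548 − 5254 ≡ 1331 (mod 6037).
Need 24982⁻¹ mod 6037. Extended Euclid on (6037, 834):
6037 = 7*834 + 199
834 = 4*199 + 38
199 = 5*38 + 9
38 = 4*9 + 2
9 = 4*2 + 1
2 = 2*1 + 0
Back-substitute:
1 = 9 − 4·2
1 = −4·38 + 17·9
1 = 17·199 − 89·38
1 = −89·834 + 373·199
1 = 373·6037 − 2700·834
24982⁻¹ ≡ 3337 (mod 6037), so k ≡ 3337·1331 ≡ 4352 (mod 6037).
x = 5254 + 24982·4352 = 108726918.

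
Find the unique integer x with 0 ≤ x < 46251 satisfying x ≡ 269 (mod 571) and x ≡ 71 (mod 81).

Write x = 269 + 571·k. Then 571·k ≡ 71 − 269 ≡ 45 (mod 81).
Need 571⁻¹ mod 81. Extended Euclid on (81, 4):
81 = 20·4 + 1
4 = 4·1 + 0
Back-substitute:
1 = 81 − 20·4
571⁻¹ ≡ 61 (mod 81), so k ≡ 61·45 ≡ 72 (mod 81).
x = 269 + 571·72 = 41381.

41381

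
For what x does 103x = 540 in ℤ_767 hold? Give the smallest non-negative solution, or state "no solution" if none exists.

318

First find gcd(103, 767):
767 = 7·103 + 46
103 = 2·46 + 11
46 = 4·11 + 2
11 = 5·2 + 1
2 = 2·1 + 0
gcd = 1, so a unique solution mod 767 exists.
Back-substitute for the Bézout coefficients:
1 = 11 − 5·2
1 = −5·46 + 21·11
1 = 21·103 − 47·46
1 = −47·767 + 350·103
So 103·(350) ≡ 1 (mod 767), giving 103⁻¹ ≡ 350.
x ≡ 103⁻¹·540 ≡ 350·540 ≡ 318 (mod 767).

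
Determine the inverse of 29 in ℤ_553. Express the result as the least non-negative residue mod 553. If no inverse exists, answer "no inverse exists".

267

Extended Euclidean algorithm:
553 = 19·29 + 2
29 = 14·2 + 1
2 = 2·1 + 0
gcd = 1, so the inverse exists. Back-substitute:
1 = 29 − 14·2
1 = −14·553 + 267·29
So 29·267 ≡ 1 (mod 553).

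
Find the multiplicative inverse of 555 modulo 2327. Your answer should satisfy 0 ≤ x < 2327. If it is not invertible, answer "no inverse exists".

Apply the Euclidean algorithm to 2327 and 555:
2327 = 4·555 + 107
555 = 5·107 + 20
107 = 5·20 + 7
20 = 2·7 + 6
7 = 1·6 + 1
6 = 6·1 + 0
The gcd is 1. Working backward:
1 = 7 − 6
1 = −20 + 3·7
1 = 3·107 − 16·20
1 = −16·555 + 83·107
1 = 83·2327 − 348·555
Hence 555⁻¹ ≡ -348 ≡ 1979 (mod 2327).

1979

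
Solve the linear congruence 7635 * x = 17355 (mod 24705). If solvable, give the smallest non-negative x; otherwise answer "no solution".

973

First find gcd(7635, 24705):
24705 = 3×7635 + 1800
7635 = 4×1800 + 435
1800 = 4×435 + 60
435 = 7×60 + 15
60 = 4×15 + 0
gcd = 15 and 15 | 17355, so solutions exist. Divide through by 15: 509x ≡ 1157 (mod 1647).
Now find 509⁻¹ mod 1647:
1647 = 3×509 + 120
509 = 4×120 + 29
120 = 4×29 + 4
29 = 7×4 + 1
4 = 4×1 + 0
Back-substitute:
1 = 29 − 7·4
1 = −7·120 + 29·29
1 = 29·509 − 123·120
1 = −123·1647 + 398·509
So 509⁻¹ ≡ 398 (mod 1647).
Then x ≡ 398·1157 ≡ 973 (mod 1647); the smallest non-negative solution is x = 973.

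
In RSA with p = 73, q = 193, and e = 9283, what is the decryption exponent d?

φ(n) = (p−1)(q−1) = 72·192 = 13824.
Need d with 9283·d ≡ 1 (mod 13824). Apply the extended Euclidean algorithm:
13824 = 1×9283 + 4541
9283 = 2×4541 + 201
4541 = 22×201 + 119
201 = 1×119 + 82
119 = 1×82 + 37
82 = 2×37 + 8
37 = 4×8 + 5
8 = 1×5 + 3
5 = 1×3 + 2
3 = 1×2 + 1
2 = 2×1 + 0
Back-substitute:
1 = 3 − 2
1 = −5 + 2·3
1 = 2·8 − 3·5
1 = −3·37 + 14·8
1 = 14·82 − 31·37
1 = −31·119 + 45·82
1 = 45·201 − 76·119
1 = −76·4541 + 1717·201
1 = 1717·9283 − 3510·4541
1 = −3510·13824 + 5227·9283
So 9283·5227 ≡ 1 (mod 13824), hence d = 5227.

5227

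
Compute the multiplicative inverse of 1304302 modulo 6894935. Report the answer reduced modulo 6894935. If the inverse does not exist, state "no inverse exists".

858818

Extended Euclidean algorithm:
6894935 = 5*1304302 + 373425
1304302 = 3*373425 + 184027
373425 = 2*184027 + 5371
184027 = 34*5371 + 1413
5371 = 3*1413 + 1132
1413 = 1*1132 + 281
1132 = 4*281 + 8
281 = 35*8 + 1
8 = 8*1 + 0
The gcd is 1. Working backward:
1 = 281 − 35·8
1 = −35·1132 + 141·281
1 = 141·1413 − 176·1132
1 = −176·5371 + 669·1413
1 = 669·184027 − 22922·5371
1 = −22922·373425 + 46513·184027
1 = 46513·1304302 − 162461·373425
1 = −162461·6894935 + 858818·1304302
So 1304302·858818 ≡ 1 (mod 6894935).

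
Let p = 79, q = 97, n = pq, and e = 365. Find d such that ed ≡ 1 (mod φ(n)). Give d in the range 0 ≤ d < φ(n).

φ(n) = (p−1)(q−1) = 78·96 = 7488.
Need d with 365·d ≡ 1 (mod 7488). Apply the extended Euclidean algorithm:
7488 = 20·365 + 188
365 = 1·188 + 177
188 = 1·177 + 11
177 = 16·11 + 1
11 = 11·1 + 0
Back-substitute:
1 = 177 − 16·11
1 = −16·188 + 17·177
1 = 17·365 − 33·188
1 = −33·7488 + 677·365
So 365·677 ≡ 1 (mod 7488), hence d = 677.

677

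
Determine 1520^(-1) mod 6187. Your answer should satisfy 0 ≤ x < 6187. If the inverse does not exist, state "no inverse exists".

Extended Euclidean algorithm:
6187 = 4·1520 + 107
1520 = 14·107 + 22
107 = 4·22 + 19
22 = 1·19 + 3
19 = 6·3 + 1
3 = 3·1 + 0
Since gcd(1520, 6187) = 1, back-substitute to write 1 as a combination:
1 = 19 − 6·3
1 = −6·22 + 7·19
1 = 7·107 − 34·22
1 = −34·1520 + 483·107
1 = 483·6187 − 1966·1520
Hence 1520⁻¹ ≡ -1966 ≡ 4221 (mod 6187).

4221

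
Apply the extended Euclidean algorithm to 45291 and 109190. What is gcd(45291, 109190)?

Apply Euclid's algorithm to 109190 and 45291:
109190 = 2×45291 + 18608
45291 = 2×18608 + 8075
18608 = 2×8075 + 2458
8075 = 3×2458 + 701
2458 = 3×701 + 355
701 = 1×355 + 346
355 = 1×346 + 9
346 = 38×9 + 4
9 = 2×4 + 1
4 = 4×1 + 0
gcd(45291, 109190) = 1.
Working backward:
1 = 9 − 2·4
1 = −2·346 + 77·9
1 = 77·355 − 79·346
1 = −79·701 + 156·355
1 = 156·2458 − 547·701
1 = −547·8075 + 1797·2458
1 = 1797·18608 − 4141·8075
1 = −4141·45291 + 10079·18608
1 = 10079·109190 − 24299·45291
So 1 = (10079)·109190 + (-24299)·45291.

1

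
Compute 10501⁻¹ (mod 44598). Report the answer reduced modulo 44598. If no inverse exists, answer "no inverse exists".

43171

Run Euclid on (44598, 10501):
44598 = 4·10501 + 2594
10501 = 4·2594 + 125
2594 = 20·125 + 94
125 = 1·94 + 31
94 = 3·31 + 1
31 = 31·1 + 0
gcd = 1, so the inverse exists. Back-substitute:
1 = 94 − 3·31
1 = −3·125 + 4·94
1 = 4·2594 − 83·125
1 = −83·10501 + 336·2594
1 = 336·44598 − 1427·10501
So 10501·(-1427) ≡ 1 (mod 44598), and -1427 ≡ 43171 (mod 44598).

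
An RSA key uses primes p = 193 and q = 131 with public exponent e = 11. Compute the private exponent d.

φ(n) = (p−1)(q−1) = 192·130 = 24960.
Need d with 11·d ≡ 1 (mod 24960). Apply the extended Euclidean algorithm:
24960 = 2269*11 + 1
11 = 11*1 + 0
Back-substitute:
1 = 24960 − 2269·11
So 11·(-2269) ≡ 1 (mod 24960), hence d ≡ -2269 ≡ 22691 (mod 24960).

22691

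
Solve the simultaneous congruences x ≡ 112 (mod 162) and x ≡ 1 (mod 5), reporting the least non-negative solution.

436

Write x = 112 + 162·k. Then 162·k ≡ 1 − 112 ≡ 4 (mod 5).
Need 162⁻¹ mod 5. Extended Euclid on (5, 2):
5 = 2*2 + 1
2 = 2*1 + 0
Back-substitute:
1 = 5 − 2·2
162⁻¹ ≡ 3 (mod 5), so k ≡ 3·4 ≡ 2 (mod 5).
x = 112 + 162·2 = 436.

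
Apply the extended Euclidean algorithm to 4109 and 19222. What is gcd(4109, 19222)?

7

Euclidean algorithm:
19222 = 4·4109 + 2786
4109 = 1·2786 + 1323
2786 = 2·1323 + 140
1323 = 9·140 + 63
140 = 2·63 + 14
63 = 4·14 + 7
14 = 2·7 + 0
gcd(4109, 19222) = 7.
Express as a combination:
7 = 63 − 4·14
7 = −4·140 + 9·63
7 = 9·1323 − 85·140
7 = −85·2786 + 179·1323
7 = 179·4109 − 264·2786
7 = −264·19222 + 1235·4109
So 7 = (-264)·19222 + (1235)·4109.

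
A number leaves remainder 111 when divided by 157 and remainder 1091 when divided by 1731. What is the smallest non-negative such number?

120530

Write x = 111 + 157·k. Then 157·k ≡ 1091 − 111 ≡ 980 (mod 1731).
Need 157⁻¹ mod 1731. Extended Euclid on (1731, 157):
1731 = 11*157 + 4
157 = 39*4 + 1
4 = 4*1 + 0
Back-substitute:
1 = 157 − 39·4
1 = −39·1731 + 430·157
157⁻¹ ≡ 430 (mod 1731), so k ≡ 430·980 ≡ 767 (mod 1731).
x = 111 + 157·767 = 120530.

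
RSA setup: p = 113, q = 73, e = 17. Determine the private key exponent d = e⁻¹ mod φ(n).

φ(n) = (p−1)(q−1) = 112·72 = 8064.
Need d with 17·d ≡ 1 (mod 8064). Apply the extended Euclidean algorithm:
8064 = 474·17 + 6
17 = 2·6 + 5
6 = 1·5 + 1
5 = 5·1 + 0
Back-substitute:
1 = 6 − 5
1 = −17 + 3·6
1 = 3·8064 − 1423·17
So 17·(-1423) ≡ 1 (mod 8064), hence d ≡ -1423 ≡ 6641 (mod 8064).

6641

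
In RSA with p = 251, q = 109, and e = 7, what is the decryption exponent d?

23143

φ(n) = (p−1)(q−1) = 250·108 = 27000.
Need d with 7·d ≡ 1 (mod 27000). Apply the extended Euclidean algorithm:
27000 = 3857·7 + 1
7 = 7·1 + 0
Back-substitute:
1 = 27000 − 3857·7
So 7·(-3857) ≡ 1 (mod 27000), hence d ≡ -3857 ≡ 23143 (mod 27000).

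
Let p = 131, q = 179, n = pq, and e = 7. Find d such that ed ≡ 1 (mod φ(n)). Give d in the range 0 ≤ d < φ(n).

13223

φ(n) = (p−1)(q−1) = 130·178 = 23140.
Need d with 7·d ≡ 1 (mod 23140). Apply the extended Euclidean algorithm:
23140 = 3305×7 + 5
7 = 1×5 + 2
5 = 2×2 + 1
2 = 2×1 + 0
Back-substitute:
1 = 5 − 2·2
1 = −2·7 + 3·5
1 = 3·23140 − 9917·7
So 7·(-9917) ≡ 1 (mod 23140), hence d ≡ -9917 ≡ 13223 (mod 23140).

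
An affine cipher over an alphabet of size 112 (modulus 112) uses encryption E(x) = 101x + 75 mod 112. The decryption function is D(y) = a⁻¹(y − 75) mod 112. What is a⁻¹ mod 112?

61

gcd(112, 101) by repeated division:
112 = 1·101 + 11
101 = 9·11 + 2
11 = 5·2 + 1
2 = 2·1 + 0
gcd = 1, so the inverse exists. Back-substitute:
1 = 11 − 5·2
1 = −5·101 + 46·11
1 = 46·112 − 51·101
Hence 101⁻¹ ≡ -51 ≡ 61 (mod 112).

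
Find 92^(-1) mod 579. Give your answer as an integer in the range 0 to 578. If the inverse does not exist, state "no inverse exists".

Extended Euclidean algorithm:
579 = 6·92 + 27
92 = 3·27 + 11
27 = 2·11 + 5
11 = 2·5 + 1
5 = 5·1 + 0
The gcd is 1. Working backward:
1 = 11 − 2·5
1 = −2·27 + 5·11
1 = 5·92 − 17·27
1 = −17·579 + 107·92
So 92·107 ≡ 1 (mod 579).

107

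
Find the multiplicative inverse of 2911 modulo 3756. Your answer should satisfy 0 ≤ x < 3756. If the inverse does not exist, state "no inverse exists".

2827

Run Euclid on (3756, 2911):
3756 = 1*2911 + 845
2911 = 3*845 + 376
845 = 2*376 + 93
376 = 4*93 + 4
93 = 23*4 + 1
4 = 4*1 + 0
Since gcd(2911, 3756) = 1, back-substitute to write 1 as a combination:
1 = 93 − 23·4
1 = −23·376 + 93·93
1 = 93·845 − 209·376
1 = −209·2911 + 720·845
1 = 720·3756 − 929·2911
So 2911·(-929) ≡ 1 (mod 3756), and -929 ≡ 2827 (mod 3756).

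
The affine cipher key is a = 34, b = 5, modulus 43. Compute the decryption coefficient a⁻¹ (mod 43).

Apply the Euclidean algorithm to 43 and 34:
43 = 1*34 + 9
34 = 3*9 + 7
9 = 1*7 + 2
7 = 3*2 + 1
2 = 2*1 + 0
Since gcd(34, 43) = 1, back-substitute to write 1 as a combination:
1 = 7 − 3·2
1 = −3·9 + 4·7
1 = 4·34 − 15·9
1 = −15·43 + 19·34
So 34·19 ≡ 1 (mod 43).

19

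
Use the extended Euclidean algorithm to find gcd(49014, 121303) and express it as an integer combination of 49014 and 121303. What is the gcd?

Apply Euclid's algorithm to 121303 and 49014:
121303 = 2*49014 + 23275
49014 = 2*23275 + 2464
23275 = 9*2464 + 1099
2464 = 2*1099 + 266
1099 = 4*266 + 35
266 = 7*35 + 21
35 = 1*21 + 14
21 = 1*14 + 7
14 = 2*7 + 0
gcd(49014, 121303) = 7.
Express as a combination:
7 = 21 − 14
7 = −35 + 2·21
7 = 2·266 − 15·35
7 = −15·1099 + 62·266
7 = 62·2464 − 139·1099
7 = −139·23275 + 1313·2464
7 = 1313·49014 − 2765·23275
7 = −2765·121303 + 6843·49014
So 7 = (-2765)·121303 + (6843)·49014.

7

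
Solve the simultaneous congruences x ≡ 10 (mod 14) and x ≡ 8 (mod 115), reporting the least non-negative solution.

1158

Write x = 10 + 14·k. Then 14·k ≡ 8 − 10 ≡ 113 (mod 115).
Need 14⁻¹ mod 115. Extended Euclid on (115, 14):
115 = 8·14 + 3
14 = 4·3 + 2
3 = 1·2 + 1
2 = 2·1 + 0
Back-substitute:
1 = 3 − 2
1 = −14 + 5·3
1 = 5·115 − 41·14
14⁻¹ ≡ 74 (mod 115), so k ≡ 74·113 ≡ 82 (mod 115).
x = 10 + 14·82 = 1158.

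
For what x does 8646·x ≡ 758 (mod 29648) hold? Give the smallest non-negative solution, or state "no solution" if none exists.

13329

First find gcd(8646, 29648):
29648 = 3*8646 + 3710
8646 = 2*3710 + 1226
3710 = 3*1226 + 32
1226 = 38*32 + 10
32 = 3*10 + 2
10 = 5*2 + 0
gcd = 2 and 2 | 758, so solutions exist. Divide through by 2: 4323x ≡ 379 (mod 14824).
Now find 4323⁻¹ mod 14824:
14824 = 3·4323 + 1855
4323 = 2·1855 + 613
1855 = 3·613 + 16
613 = 38·16 + 5
16 = 3·5 + 1
5 = 5·1 + 0
Back-substitute:
1 = 16 − 3·5
1 = −3·613 + 115·16
1 = 115·1855 − 348·613
1 = −348·4323 + 811·1855
1 = 811·14824 − 2781·4323
So 4323·(-2781) ≡ 1 (mod 14824), i.e. 4323⁻¹ ≡ 12043.
Then x ≡ 12043·379 ≡ 13329 (mod 14824); the smallest non-negative solution is x = 13329.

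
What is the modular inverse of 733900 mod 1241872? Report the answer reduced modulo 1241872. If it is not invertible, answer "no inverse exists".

no inverse exists

Euclidean algorithm on 1241872, 733900:
1241872 = 1×733900 + 507972
733900 = 1×507972 + 225928
507972 = 2×225928 + 56116
225928 = 4×56116 + 1464
56116 = 38×1464 + 484
1464 = 3×484 + 12
484 = 40×12 + 4
12 = 3×4 + 0
gcd(733900, 1241872) = 4 ≠ 1, so 733900 has no multiplicative inverse modulo 1241872.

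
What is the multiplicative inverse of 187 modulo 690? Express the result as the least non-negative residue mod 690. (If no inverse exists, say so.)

583

Extended Euclidean algorithm:
690 = 3*187 + 129
187 = 1*129 + 58
129 = 2*58 + 13
58 = 4*13 + 6
13 = 2*6 + 1
6 = 6*1 + 0
The gcd is 1. Working backward:
1 = 13 − 2·6
1 = −2·58 + 9·13
1 = 9·129 − 20·58
1 = −20·187 + 29·129
1 = 29·690 − 107·187
Thus 187·(-107) ≡ 1 (mod 690); reducing, -107 mod 690 = 583.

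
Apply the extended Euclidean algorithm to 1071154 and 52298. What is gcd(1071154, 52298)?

2

Apply Euclid's algorithm to 1071154 and 52298:
1071154 = 20·52298 + 25194
52298 = 2·25194 + 1910
25194 = 13·1910 + 364
1910 = 5·364 + 90
364 = 4·90 + 4
90 = 22·4 + 2
4 = 2·2 + 0
gcd(1071154, 52298) = 2.
Back-substituting:
2 = 90 − 22·4
2 = −22·364 + 89·90
2 = 89·1910 − 467·364
2 = −467·25194 + 6160·1910
2 = 6160·52298 − 12787·25194
2 = −12787·1071154 + 261900·52298
So 2 = (-12787)·1071154 + (261900)·52298.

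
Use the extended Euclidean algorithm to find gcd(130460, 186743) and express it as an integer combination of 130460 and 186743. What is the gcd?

1

Euclidean algorithm:
186743 = 1·130460 + 56283
130460 = 2·56283 + 17894
56283 = 3·17894 + 2601
17894 = 6·2601 + 2288
2601 = 1·2288 + 313
2288 = 7·313 + 97
313 = 3·97 + 22
97 = 4·22 + 9
22 = 2·9 + 4
9 = 2·4 + 1
4 = 4·1 + 0
gcd(130460, 186743) = 1.
Back-substituting:
1 = 9 − 2·4
1 = −2·22 + 5·9
1 = 5·97 − 22·22
1 = −22·313 + 71·97
1 = 71·2288 − 519·313
1 = −519·2601 + 590·2288
1 = 590·17894 − 4059·2601
1 = −4059·56283 + 12767·17894
1 = 12767·130460 − 29593·56283
1 = −29593·186743 + 42360·130460
So 1 = (-29593)·186743 + (42360)·130460.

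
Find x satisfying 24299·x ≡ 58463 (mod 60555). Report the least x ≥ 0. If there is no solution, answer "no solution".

gcd(24299, 60555):
60555 = 2*24299 + 11957
24299 = 2*11957 + 385
11957 = 31*385 + 22
385 = 17*22 + 11
22 = 2*11 + 0
gcd = 11, but 11 ∤ 58463, so the congruence has no solution.

no solution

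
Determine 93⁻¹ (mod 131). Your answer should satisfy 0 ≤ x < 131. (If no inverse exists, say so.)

31

Extended Euclidean algorithm:
131 = 1*93 + 38
93 = 2*38 + 17
38 = 2*17 + 4
17 = 4*4 + 1
4 = 4*1 + 0
gcd = 1, so the inverse exists. Back-substitute:
1 = 17 − 4·4
1 = −4·38 + 9·17
1 = 9·93 − 22·38
1 = −22·131 + 31·93
So 93·31 ≡ 1 (mod 131).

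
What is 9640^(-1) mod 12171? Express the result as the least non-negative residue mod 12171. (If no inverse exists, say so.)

9430

Run Euclid on (12171, 9640):
12171 = 1*9640 + 2531
9640 = 3*2531 + 2047
2531 = 1*2047 + 484
2047 = 4*484 + 111
484 = 4*111 + 40
111 = 2*40 + 31
40 = 1*31 + 9
31 = 3*9 + 4
9 = 2*4 + 1
4 = 4*1 + 0
Since gcd(9640, 12171) = 1, back-substitute to write 1 as a combination:
1 = 9 − 2·4
1 = −2·31 + 7·9
1 = 7·40 − 9·31
1 = −9·111 + 25·40
1 = 25·484 − 109·111
1 = −109·2047 + 461·484
1 = 461·2531 − 570·2047
1 = −570·9640 + 2171·2531
1 = 2171·12171 − 2741·9640
So 9640·(-2741) ≡ 1 (mod 12171), and -2741 ≡ 9430 (mod 12171).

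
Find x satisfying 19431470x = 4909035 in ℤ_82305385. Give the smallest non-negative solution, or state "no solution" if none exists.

First find gcd(19431470, 82305385):
82305385 = 4*19431470 + 4579505
19431470 = 4*4579505 + 1113450
4579505 = 4*1113450 + 125705
1113450 = 8*125705 + 107810
125705 = 1*107810 + 17895
107810 = 6*17895 + 440
17895 = 40*440 + 295
440 = 1*295 + 145
295 = 2*145 + 5
145 = 29*5 + 0
gcd = 5 and 5 | 4909035, so solutions exist. Divide through by 5: 3886294x ≡ 981807 (mod 16461077).
Now find 3886294⁻¹ mod 16461077:
16461077 = 4×3886294 + 915901
3886294 = 4×915901 + 222690
915901 = 4×222690 + 25141
222690 = 8×25141 + 21562
25141 = 1×21562 + 3579
21562 = 6×3579 + 88
3579 = 40×88 + 59
88 = 1×59 + 29
59 = 2×29 + 1
29 = 29×1 + 0
Back-substitute:
1 = 59 − 2·29
1 = −2·88 + 3·59
1 = 3·3579 − 122·88
1 = −122·21562 + 735·3579
1 = 735·25141 − 857·21562
1 = −857·222690 + 7591·25141
1 = 7591·915901 − 31221·222690
1 = −31221·3886294 + 132475·915901
1 = 132475·16461077 − 561121·3886294
So 3886294·(-561121) ≡ 1 (mod 16461077), i.e. 3886294⁻¹ ≡ 15899956.
Then x ≡ 15899956·981807 ≡ 6799389 (mod 16461077); the smallest non-negative solution is x = 6799389.

6799389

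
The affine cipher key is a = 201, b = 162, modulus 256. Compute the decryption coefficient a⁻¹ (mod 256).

gcd(256, 201) by repeated division:
256 = 1×201 + 55
201 = 3×55 + 36
55 = 1×36 + 19
36 = 1×19 + 17
19 = 1×17 + 2
17 = 8×2 + 1
2 = 2×1 + 0
gcd = 1, so the inverse exists. Back-substitute:
1 = 17 − 8·2
1 = −8·19 + 9·17
1 = 9·36 − 17·19
1 = −17·55 + 26·36
1 = 26·201 − 95·55
1 = −95·256 + 121·201
So 201·121 ≡ 1 (mod 256).

121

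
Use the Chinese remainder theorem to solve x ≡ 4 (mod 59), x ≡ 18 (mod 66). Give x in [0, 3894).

Write x = 4 + 59·k. Then 59·k ≡ 18 − 4 ≡ 14 (mod 66).
Need 59⁻¹ mod 66. Extended Euclid on (66, 59):
66 = 1·59 + 7
59 = 8·7 + 3
7 = 2·3 + 1
3 = 3·1 + 0
Back-substitute:
1 = 7 − 2·3
1 = −2·59 + 17·7
1 = 17·66 − 19·59
59⁻¹ ≡ 47 (mod 66), so k ≡ 47·14 ≡ 64 (mod 66).
x = 4 + 59·64 = 3780.

3780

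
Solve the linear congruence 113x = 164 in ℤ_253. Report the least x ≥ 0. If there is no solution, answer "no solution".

194

First find gcd(113, 253):
253 = 2*113 + 27
113 = 4*27 + 5
27 = 5*5 + 2
5 = 2*2 + 1
2 = 2*1 + 0
gcd = 1, so a unique solution mod 253 exists.
Back-substitute for the Bézout coefficients:
1 = 5 − 2·2
1 = −2·27 + 11·5
1 = 11·113 − 46·27
1 = −46·253 + 103·113
So 113·(103) ≡ 1 (mod 253), giving 113⁻¹ ≡ 103.
x ≡ 113⁻¹·164 ≡ 103·164 ≡ 194 (mod 253).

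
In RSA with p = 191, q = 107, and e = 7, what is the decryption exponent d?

φ(n) = (p−1)(q−1) = 190·106 = 20140.
Need d with 7·d ≡ 1 (mod 20140). Apply the extended Euclidean algorithm:
20140 = 2877·7 + 1
7 = 7·1 + 0
Back-substitute:
1 = 20140 − 2877·7
So 7·(-2877) ≡ 1 (mod 20140), hence d ≡ -2877 ≡ 17263 (mod 20140).

17263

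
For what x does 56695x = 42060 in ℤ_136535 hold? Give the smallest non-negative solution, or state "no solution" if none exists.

First find gcd(56695, 136535):
136535 = 2·56695 + 23145
56695 = 2·23145 + 10405
23145 = 2·10405 + 2335
10405 = 4·2335 + 1065
2335 = 2·1065 + 205
1065 = 5·205 + 40
205 = 5·40 + 5
40 = 8·5 + 0
gcd = 5 and 5 | 42060, so solutions exist. Divide through by 5: 11339x ≡ 8412 (mod 27307).
Now find 11339⁻¹ mod 27307:
27307 = 2*11339 + 4629
11339 = 2*4629 + 2081
4629 = 2*2081 + 467
2081 = 4*467 + 213
467 = 2*213 + 41
213 = 5*41 + 8
41 = 5*8 + 1
8 = 8*1 + 0
Back-substitute:
1 = 41 − 5·8
1 = −5·213 + 26·41
1 = 26·467 − 57·213
1 = −57·2081 + 254·467
1 = 254·4629 − 565·2081
1 = −565·11339 + 1384·4629
1 = 1384·27307 − 3333·11339
So 11339·(-3333) ≡ 1 (mod 27307), i.e. 11339⁻¹ ≡ 23974.
Then x ≡ 23974·8412 ≡ 7093 (mod 27307); the smallest non-negative solution is x = 7093.

7093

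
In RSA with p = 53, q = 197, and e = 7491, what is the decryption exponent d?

7211

φ(n) = (p−1)(q−1) = 52·196 = 10192.
Need d with 7491·d ≡ 1 (mod 10192). Apply the extended Euclidean algorithm:
10192 = 1·7491 + 2701
7491 = 2·2701 + 2089
2701 = 1·2089 + 612
2089 = 3·612 + 253
612 = 2·253 + 106
253 = 2·106 + 41
106 = 2·41 + 24
41 = 1·24 + 17
24 = 1·17 + 7
17 = 2·7 + 3
7 = 2·3 + 1
3 = 3·1 + 0
Back-substitute:
1 = 7 − 2·3
1 = −2·17 + 5·7
1 = 5·24 − 7·17
1 = −7·41 + 12·24
1 = 12·106 − 31·41
1 = −31·253 + 74·106
1 = 74·612 − 179·253
1 = −179·2089 + 611·612
1 = 611·2701 − 790·2089
1 = −790·7491 + 2191·2701
1 = 2191·10192 − 2981·7491
So 7491·(-2981) ≡ 1 (mod 10192), hence d ≡ -2981 ≡ 7211 (mod 10192).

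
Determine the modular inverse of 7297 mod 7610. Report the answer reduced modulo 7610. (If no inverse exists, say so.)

5203

Extended Euclidean algorithm:
7610 = 1*7297 + 313
7297 = 23*313 + 98
313 = 3*98 + 19
98 = 5*19 + 3
19 = 6*3 + 1
3 = 3*1 + 0
The gcd is 1. Working backward:
1 = 19 − 6·3
1 = −6·98 + 31·19
1 = 31·313 − 99·98
1 = −99·7297 + 2308·313
1 = 2308·7610 − 2407·7297
Thus 7297·(-2407) ≡ 1 (mod 7610); reducing, -2407 mod 7610 = 5203.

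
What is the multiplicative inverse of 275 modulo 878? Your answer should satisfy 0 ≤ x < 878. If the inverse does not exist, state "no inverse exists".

265

Run Euclid on (878, 275):
878 = 3·275 + 53
275 = 5·53 + 10
53 = 5·10 + 3
10 = 3·3 + 1
3 = 3·1 + 0
gcd = 1, so the inverse exists. Back-substitute:
1 = 10 − 3·3
1 = −3·53 + 16·10
1 = 16·275 − 83·53
1 = −83·878 + 265·275
So 275·265 ≡ 1 (mod 878).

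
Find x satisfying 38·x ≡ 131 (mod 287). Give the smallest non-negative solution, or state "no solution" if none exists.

11

First find gcd(38, 287):
287 = 7·38 + 21
38 = 1·21 + 17
21 = 1·17 + 4
17 = 4·4 + 1
4 = 4·1 + 0
gcd = 1, so a unique solution mod 287 exists.
Back-substitute for the Bézout coefficients:
1 = 17 − 4·4
1 = −4·21 + 5·17
1 = 5·38 − 9·21
1 = −9·287 + 68·38
So 38·(68) ≡ 1 (mod 287), giving 38⁻¹ ≡ 68.
x ≡ 38⁻¹·131 ≡ 68·131 ≡ 11 (mod 287).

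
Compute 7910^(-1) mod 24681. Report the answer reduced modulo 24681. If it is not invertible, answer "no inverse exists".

gcd(24681, 7910) by repeated division:
24681 = 3·7910 + 951
7910 = 8·951 + 302
951 = 3·302 + 45
302 = 6·45 + 32
45 = 1·32 + 13
32 = 2·13 + 6
13 = 2·6 + 1
6 = 6·1 + 0
gcd = 1, so the inverse exists. Back-substitute:
1 = 13 − 2·6
1 = −2·32 + 5·13
1 = 5·45 − 7·32
1 = −7·302 + 47·45
1 = 47·951 − 148·302
1 = −148·7910 + 1231·951
1 = 1231·24681 − 3841·7910
Hence 7910⁻¹ ≡ -3841 ≡ 20840 (mod 24681).

20840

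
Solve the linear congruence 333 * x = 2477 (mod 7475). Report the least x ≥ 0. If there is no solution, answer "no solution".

First find gcd(333, 7475):
7475 = 22*333 + 149
333 = 2*149 + 35
149 = 4*35 + 9
35 = 3*9 + 8
9 = 1*8 + 1
8 = 8*1 + 0
gcd = 1, so a unique solution mod 7475 exists.
Back-substitute for the Bézout coefficients:
1 = 9 − 8
1 = −35 + 4·9
1 = 4·149 − 17·35
1 = −17·333 + 38·149
1 = 38·7475 − 853·333
So 333·(-853) ≡ 1 (mod 7475), giving 333⁻¹ ≡ 6622.
x ≡ 333⁻¹·2477 ≡ 6622·2477 ≡ 2544 (mod 7475).

2544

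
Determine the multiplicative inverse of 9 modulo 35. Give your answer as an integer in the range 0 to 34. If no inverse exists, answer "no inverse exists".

Apply the Euclidean algorithm to 35 and 9:
35 = 3*9 + 8
9 = 1*8 + 1
8 = 8*1 + 0
gcd = 1, so the inverse exists. Back-substitute:
1 = 9 − 8
1 = −35 + 4·9
So 9·4 ≡ 1 (mod 35).

4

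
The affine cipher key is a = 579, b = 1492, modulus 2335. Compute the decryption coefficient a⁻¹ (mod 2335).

2089

Run Euclid on (2335, 579):
2335 = 4×579 + 19
579 = 30×19 + 9
19 = 2×9 + 1
9 = 9×1 + 0
The gcd is 1. Working backward:
1 = 19 − 2·9
1 = −2·579 + 61·19
1 = 61·2335 − 246·579
Thus 579·(-246) ≡ 1 (mod 2335); reducing, -246 mod 2335 = 2089.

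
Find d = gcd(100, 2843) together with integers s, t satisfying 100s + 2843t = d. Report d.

Repeated division:
2843 = 28*100 + 43
100 = 2*43 + 14
43 = 3*14 + 1
14 = 14*1 + 0
gcd(100, 2843) = 1.
Working backward:
1 = 43 − 3·14
1 = −3·100 + 7·43
1 = 7·2843 − 199·100
So 1 = (7)·2843 + (-199)·100.

1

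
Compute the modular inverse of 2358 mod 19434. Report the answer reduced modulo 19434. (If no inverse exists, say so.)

Compute gcd(2358, 19434):
19434 = 8·2358 + 570
2358 = 4·570 + 78
570 = 7·78 + 24
78 = 3·24 + 6
24 = 4·6 + 0
gcd(2358, 19434) = 6 ≠ 1, so 2358 has no multiplicative inverse modulo 19434.

no inverse exists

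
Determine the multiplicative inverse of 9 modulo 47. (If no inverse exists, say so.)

21

gcd(47, 9) by repeated division:
47 = 5×9 + 2
9 = 4×2 + 1
2 = 2×1 + 0
The gcd is 1. Working backward:
1 = 9 − 4·2
1 = −4·47 + 21·9
So 9·21 ≡ 1 (mod 47).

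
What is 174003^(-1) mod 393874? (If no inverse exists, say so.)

gcd(393874, 174003) by repeated division:
393874 = 2×174003 + 45868
174003 = 3×45868 + 36399
45868 = 1×36399 + 9469
36399 = 3×9469 + 7992
9469 = 1×7992 + 1477
7992 = 5×1477 + 607
1477 = 2×607 + 263
607 = 2×263 + 81
263 = 3×81 + 20
81 = 4×20 + 1
20 = 20×1 + 0
gcd = 1, so the inverse exists. Back-substitute:
1 = 81 − 4·20
1 = −4·263 + 13·81
1 = 13·607 − 30·263
1 = −30·1477 + 73·607
1 = 73·7992 − 395·1477
1 = −395·9469 + 468·7992
1 = 468·36399 − 1799·9469
1 = −1799·45868 + 2267·36399
1 = 2267·174003 − 8600·45868
1 = −8600·393874 + 19467·174003
So 174003·19467 ≡ 1 (mod 393874).

19467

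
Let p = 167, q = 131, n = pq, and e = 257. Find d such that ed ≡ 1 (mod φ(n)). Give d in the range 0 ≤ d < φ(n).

φ(n) = (p−1)(q−1) = 166·130 = 21580.
Need d with 257·d ≡ 1 (mod 21580). Apply the extended Euclidean algorithm:
21580 = 83×257 + 249
257 = 1×249 + 8
249 = 31×8 + 1
8 = 8×1 + 0
Back-substitute:
1 = 249 − 31·8
1 = −31·257 + 32·249
1 = 32·21580 − 2687·257
So 257·(-2687) ≡ 1 (mod 21580), hence d ≡ -2687 ≡ 18893 (mod 21580).

18893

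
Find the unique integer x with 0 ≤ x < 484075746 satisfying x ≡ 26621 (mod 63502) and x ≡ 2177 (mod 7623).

320076701

Write x = 26621 + 63502·k. Then 63502·k ≡ 2177 − 26621 ≡ 6048 (mod 7623).
Need 63502⁻¹ mod 7623. Extended Euclid on (7623, 2518):
7623 = 3·2518 + 69
2518 = 36·69 + 34
69 = 2·34 + 1
34 = 34·1 + 0
Back-substitute:
1 = 69 − 2·34
1 = −2·2518 + 73·69
1 = 73·7623 − 221·2518
63502⁻¹ ≡ 7402 (mod 7623), so k ≡ 7402·6048 ≡ 5040 (mod 7623).
x = 26621 + 63502·5040 = 320076701.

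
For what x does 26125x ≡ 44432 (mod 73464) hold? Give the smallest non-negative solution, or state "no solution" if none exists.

First find gcd(26125, 73464):
73464 = 2×26125 + 21214
26125 = 1×21214 + 4911
21214 = 4×4911 + 1570
4911 = 3×1570 + 201
1570 = 7×201 + 163
201 = 1×163 + 38
163 = 4×38 + 11
38 = 3×11 + 5
11 = 2×5 + 1
5 = 5×1 + 0
gcd = 1, so a unique solution mod 73464 exists.
Back-substitute for the Bézout coefficients:
1 = 11 − 2·5
1 = −2·38 + 7·11
1 = 7·163 − 30·38
1 = −30·201 + 37·163
1 = 37·1570 − 289·201
1 = −289·4911 + 904·1570
1 = 904·21214 − 3905·4911
1 = −3905·26125 + 4809·21214
1 = 4809·73464 − 13523·26125
So 26125·(-13523) ≡ 1 (mod 73464), giving 26125⁻¹ ≡ 59941.
x ≡ 26125⁻¹·44432 ≡ 59941·44432 ≡ 8120 (mod 73464).

8120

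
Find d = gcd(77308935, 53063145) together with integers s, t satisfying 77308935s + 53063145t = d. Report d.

Euclidean algorithm:
77308935 = 1*53063145 + 24245790
53063145 = 2*24245790 + 4571565
24245790 = 5*4571565 + 1387965
4571565 = 3*1387965 + 407670
1387965 = 3*407670 + 164955
407670 = 2*164955 + 77760
164955 = 2*77760 + 9435
77760 = 8*9435 + 2280
9435 = 4*2280 + 315
2280 = 7*315 + 75
315 = 4*75 + 15
75 = 5*15 + 0
gcd(77308935, 53063145) = 15.
Express as a combination:
15 = 315 − 4·75
15 = −4·2280 + 29·315
15 = 29·9435 − 120·2280
15 = −120·77760 + 989·9435
15 = 989·164955 − 2098·77760
15 = −2098·407670 + 5185·164955
15 = 5185·1387965 − 17653·407670
15 = −17653·4571565 + 58144·1387965
15 = 58144·24245790 − 308373·4571565
15 = −308373·53063145 + 674890·24245790
15 = 674890·77308935 − 983263·53063145
So 15 = (674890)·77308935 + (-983263)·53063145.

15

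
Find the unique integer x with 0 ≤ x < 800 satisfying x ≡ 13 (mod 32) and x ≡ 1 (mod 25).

301

Write x = 13 + 32·k. Then 32·k ≡ 1 − 13 ≡ 13 (mod 25).
Need 32⁻¹ mod 25. Extended Euclid on (25, 7):
25 = 3*7 + 4
7 = 1*4 + 3
4 = 1*3 + 1
3 = 3*1 + 0
Back-substitute:
1 = 4 − 3
1 = −7 + 2·4
1 = 2·25 − 7·7
32⁻¹ ≡ 18 (mod 25), so k ≡ 18·13 ≡ 9 (mod 25).
x = 13 + 32·9 = 301.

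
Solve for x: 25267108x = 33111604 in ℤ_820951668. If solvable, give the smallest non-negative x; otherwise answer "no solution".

First find gcd(25267108, 820951668):
820951668 = 32·25267108 + 12404212
25267108 = 2·12404212 + 458684
12404212 = 27·458684 + 19744
458684 = 23·19744 + 4572
19744 = 4·4572 + 1456
4572 = 3·1456 + 204
1456 = 7·204 + 28
204 = 7·28 + 8
28 = 3·8 + 4
8 = 2·4 + 0
gcd = 4 and 4 | 33111604, so solutions exist. Divide through by 4: 6316777x ≡ 8277901 (mod 205237917).
Now find 6316777⁻¹ mod 205237917:
205237917 = 32*6316777 + 3101053
6316777 = 2*3101053 + 114671
3101053 = 27*114671 + 4936
114671 = 23*4936 + 1143
4936 = 4*1143 + 364
1143 = 3*364 + 51
364 = 7*51 + 7
51 = 7*7 + 2
7 = 3*2 + 1
2 = 2*1 + 0
Back-substitute:
1 = 7 − 3·2
1 = −3·51 + 22·7
1 = 22·364 − 157·51
1 = −157·1143 + 493·364
1 = 493·4936 − 2129·1143
1 = −2129·114671 + 49460·4936
1 = 49460·3101053 − 1337549·114671
1 = −1337549·6316777 + 2724558·3101053
1 = 2724558·205237917 − 88523405·6316777
So 6316777·(-88523405) ≡ 1 (mod 205237917), i.e. 6316777⁻¹ ≡ 116714512.
Then x ≡ 116714512·8277901 ≡ 43697239 (mod 205237917); the smallest non-negative solution is x = 43697239.

43697239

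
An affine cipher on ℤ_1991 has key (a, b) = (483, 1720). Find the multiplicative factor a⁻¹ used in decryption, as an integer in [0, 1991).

gcd(1991, 483) by repeated division:
1991 = 4·483 + 59
483 = 8·59 + 11
59 = 5·11 + 4
11 = 2·4 + 3
4 = 1·3 + 1
3 = 3·1 + 0
gcd = 1, so the inverse exists. Back-substitute:
1 = 4 − 3
1 = −11 + 3·4
1 = 3·59 − 16·11
1 = −16·483 + 131·59
1 = 131·1991 − 540·483
So 483·(-540) ≡ 1 (mod 1991), and -540 ≡ 1451 (mod 1991).

1451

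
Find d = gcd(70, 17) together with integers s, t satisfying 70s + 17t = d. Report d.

1

Repeated division:
70 = 4·17 + 2
17 = 8·2 + 1
2 = 2·1 + 0
gcd(70, 17) = 1.
Back-substituting:
1 = 17 − 8·2
1 = −8·70 + 33·17
So 1 = (-8)·70 + (33)·17.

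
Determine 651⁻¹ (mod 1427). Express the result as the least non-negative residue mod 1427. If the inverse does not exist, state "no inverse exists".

1153

Extended Euclidean algorithm:
1427 = 2*651 + 125
651 = 5*125 + 26
125 = 4*26 + 21
26 = 1*21 + 5
21 = 4*5 + 1
5 = 5*1 + 0
The gcd is 1. Working backward:
1 = 21 − 4·5
1 = −4·26 + 5·21
1 = 5·125 − 24·26
1 = −24·651 + 125·125
1 = 125·1427 − 274·651
Hence 651⁻¹ ≡ -274 ≡ 1153 (mod 1427).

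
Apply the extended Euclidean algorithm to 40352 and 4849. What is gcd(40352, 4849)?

13

Repeated division:
40352 = 8·4849 + 1560
4849 = 3·1560 + 169
1560 = 9·169 + 39
169 = 4·39 + 13
39 = 3·13 + 0
gcd(40352, 4849) = 13.
Back-substituting:
13 = 169 − 4·39
13 = −4·1560 + 37·169
13 = 37·4849 − 115·1560
13 = −115·40352 + 957·4849
So 13 = (-115)·40352 + (957)·4849.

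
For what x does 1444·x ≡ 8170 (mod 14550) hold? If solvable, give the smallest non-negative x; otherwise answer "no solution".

580

First find gcd(1444, 14550):
14550 = 10×1444 + 110
1444 = 13×110 + 14
110 = 7×14 + 12
14 = 1×12 + 2
12 = 6×2 + 0
gcd = 2 and 2 | 8170, so solutions exist. Divide through by 2: 722x ≡ 4085 (mod 7275).
Now find 722⁻¹ mod 7275:
7275 = 10·722 + 55
722 = 13·55 + 7
55 = 7·7 + 6
7 = 1·6 + 1
6 = 6·1 + 0
Back-substitute:
1 = 7 − 6
1 = −55 + 8·7
1 = 8·722 − 105·55
1 = −105·7275 + 1058·722
So 722⁻¹ ≡ 1058 (mod 7275).
Then x ≡ 1058·4085 ≡ 580 (mod 7275); the smallest non-negative solution is x = 580.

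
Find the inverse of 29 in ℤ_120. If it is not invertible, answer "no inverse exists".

29

Apply the Euclidean algorithm to 120 and 29:
120 = 4·29 + 4
29 = 7·4 + 1
4 = 4·1 + 0
The gcd is 1. Working backward:
1 = 29 − 7·4
1 = −7·120 + 29·29
So 29·29 ≡ 1 (mod 120).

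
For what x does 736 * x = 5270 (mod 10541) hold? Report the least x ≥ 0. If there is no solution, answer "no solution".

First find gcd(736, 10541):
10541 = 14·736 + 237
736 = 3·237 + 25
237 = 9·25 + 12
25 = 2·12 + 1
12 = 12·1 + 0
gcd = 1, so a unique solution mod 10541 exists.
Back-substitute for the Bézout coefficients:
1 = 25 − 2·12
1 = −2·237 + 19·25
1 = 19·736 − 59·237
1 = −59·10541 + 845·736
So 736·(845) ≡ 1 (mod 10541), giving 736⁻¹ ≡ 845.
x ≡ 736⁻¹·5270 ≡ 845·5270 ≡ 4848 (mod 10541).

4848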